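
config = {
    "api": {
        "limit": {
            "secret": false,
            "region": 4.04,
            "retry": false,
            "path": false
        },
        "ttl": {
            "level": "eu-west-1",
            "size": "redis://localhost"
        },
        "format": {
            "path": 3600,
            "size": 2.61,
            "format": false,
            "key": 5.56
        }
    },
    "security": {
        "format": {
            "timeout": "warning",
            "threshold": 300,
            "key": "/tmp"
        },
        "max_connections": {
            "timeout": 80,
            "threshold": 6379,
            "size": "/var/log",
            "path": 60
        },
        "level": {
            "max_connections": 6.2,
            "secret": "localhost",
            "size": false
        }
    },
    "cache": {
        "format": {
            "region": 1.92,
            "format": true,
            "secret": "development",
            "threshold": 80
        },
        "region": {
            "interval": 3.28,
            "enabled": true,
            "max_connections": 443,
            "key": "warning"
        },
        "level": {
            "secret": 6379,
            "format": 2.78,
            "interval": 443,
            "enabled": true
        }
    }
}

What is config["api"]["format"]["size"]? 2.61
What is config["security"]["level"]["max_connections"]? 6.2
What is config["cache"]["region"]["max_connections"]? 443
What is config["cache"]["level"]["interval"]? 443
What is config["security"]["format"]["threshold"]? 300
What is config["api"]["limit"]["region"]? 4.04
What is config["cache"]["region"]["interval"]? 3.28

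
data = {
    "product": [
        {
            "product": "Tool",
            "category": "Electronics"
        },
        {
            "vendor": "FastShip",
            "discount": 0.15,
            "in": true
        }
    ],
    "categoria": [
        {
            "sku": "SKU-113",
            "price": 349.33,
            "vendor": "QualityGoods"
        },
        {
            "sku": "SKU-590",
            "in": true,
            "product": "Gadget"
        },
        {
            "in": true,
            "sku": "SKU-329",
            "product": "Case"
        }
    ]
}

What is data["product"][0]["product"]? "Tool"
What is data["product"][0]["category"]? "Electronics"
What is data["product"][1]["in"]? True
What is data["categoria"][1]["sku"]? "SKU-590"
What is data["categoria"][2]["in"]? True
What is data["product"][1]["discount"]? 0.15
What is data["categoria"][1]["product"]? "Gadget"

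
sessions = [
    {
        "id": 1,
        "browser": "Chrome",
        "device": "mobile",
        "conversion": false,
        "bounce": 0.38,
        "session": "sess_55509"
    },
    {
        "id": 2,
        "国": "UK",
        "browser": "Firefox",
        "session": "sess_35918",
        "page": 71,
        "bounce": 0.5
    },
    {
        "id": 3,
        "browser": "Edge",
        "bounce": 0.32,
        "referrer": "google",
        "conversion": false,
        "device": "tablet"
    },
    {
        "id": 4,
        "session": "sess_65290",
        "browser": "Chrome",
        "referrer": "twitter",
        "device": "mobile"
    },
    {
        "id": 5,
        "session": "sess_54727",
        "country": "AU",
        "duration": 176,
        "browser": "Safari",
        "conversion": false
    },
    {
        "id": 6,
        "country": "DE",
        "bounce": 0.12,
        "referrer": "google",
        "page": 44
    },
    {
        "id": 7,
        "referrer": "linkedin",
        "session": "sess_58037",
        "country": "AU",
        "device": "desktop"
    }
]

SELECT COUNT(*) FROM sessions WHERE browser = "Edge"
1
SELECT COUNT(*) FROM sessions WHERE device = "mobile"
2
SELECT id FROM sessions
[1, 2, 3, 4, 5, 6, 7]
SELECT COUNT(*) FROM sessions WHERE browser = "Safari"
1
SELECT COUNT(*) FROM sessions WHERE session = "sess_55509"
1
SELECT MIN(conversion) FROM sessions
False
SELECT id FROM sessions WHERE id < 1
[]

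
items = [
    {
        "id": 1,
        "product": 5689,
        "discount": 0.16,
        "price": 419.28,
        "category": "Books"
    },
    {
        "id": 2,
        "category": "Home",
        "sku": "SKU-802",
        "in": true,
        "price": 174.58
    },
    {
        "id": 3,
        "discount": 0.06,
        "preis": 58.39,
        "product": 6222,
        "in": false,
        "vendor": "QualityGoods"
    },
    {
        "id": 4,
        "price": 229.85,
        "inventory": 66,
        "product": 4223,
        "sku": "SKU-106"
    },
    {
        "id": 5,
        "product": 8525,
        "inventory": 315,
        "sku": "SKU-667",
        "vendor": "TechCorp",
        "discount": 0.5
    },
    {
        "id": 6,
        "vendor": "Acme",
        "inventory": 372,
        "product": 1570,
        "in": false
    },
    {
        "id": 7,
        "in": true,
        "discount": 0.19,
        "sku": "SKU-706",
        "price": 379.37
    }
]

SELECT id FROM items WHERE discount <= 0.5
[1, 3, 5, 7]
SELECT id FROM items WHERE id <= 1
[1]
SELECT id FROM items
[1, 2, 3, 4, 5, 6, 7]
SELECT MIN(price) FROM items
174.58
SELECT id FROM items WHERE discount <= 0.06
[3]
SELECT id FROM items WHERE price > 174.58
[1, 4, 7]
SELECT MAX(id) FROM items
7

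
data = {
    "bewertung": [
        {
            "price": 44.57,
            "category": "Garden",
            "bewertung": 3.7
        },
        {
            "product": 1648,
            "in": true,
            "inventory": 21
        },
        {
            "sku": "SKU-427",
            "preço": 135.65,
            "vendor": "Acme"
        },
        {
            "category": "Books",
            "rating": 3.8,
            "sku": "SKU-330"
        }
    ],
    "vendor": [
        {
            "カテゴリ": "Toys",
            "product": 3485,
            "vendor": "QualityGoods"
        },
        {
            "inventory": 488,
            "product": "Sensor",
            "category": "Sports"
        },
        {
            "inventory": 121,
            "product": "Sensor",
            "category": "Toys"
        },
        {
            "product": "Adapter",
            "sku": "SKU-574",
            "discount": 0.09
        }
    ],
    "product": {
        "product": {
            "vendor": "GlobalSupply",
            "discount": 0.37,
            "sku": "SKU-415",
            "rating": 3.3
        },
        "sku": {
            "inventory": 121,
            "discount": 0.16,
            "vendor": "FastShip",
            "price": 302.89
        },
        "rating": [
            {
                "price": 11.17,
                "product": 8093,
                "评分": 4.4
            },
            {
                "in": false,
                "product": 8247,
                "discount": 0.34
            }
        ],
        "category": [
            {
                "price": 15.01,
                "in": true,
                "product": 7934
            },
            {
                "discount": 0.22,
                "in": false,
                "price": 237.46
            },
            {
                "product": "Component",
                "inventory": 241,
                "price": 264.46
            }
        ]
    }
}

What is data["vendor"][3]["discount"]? 0.09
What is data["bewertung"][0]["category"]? "Garden"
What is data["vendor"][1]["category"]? "Sports"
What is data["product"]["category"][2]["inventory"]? 241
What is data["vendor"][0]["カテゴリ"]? "Toys"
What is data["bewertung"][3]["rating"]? 3.8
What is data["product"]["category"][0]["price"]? 15.01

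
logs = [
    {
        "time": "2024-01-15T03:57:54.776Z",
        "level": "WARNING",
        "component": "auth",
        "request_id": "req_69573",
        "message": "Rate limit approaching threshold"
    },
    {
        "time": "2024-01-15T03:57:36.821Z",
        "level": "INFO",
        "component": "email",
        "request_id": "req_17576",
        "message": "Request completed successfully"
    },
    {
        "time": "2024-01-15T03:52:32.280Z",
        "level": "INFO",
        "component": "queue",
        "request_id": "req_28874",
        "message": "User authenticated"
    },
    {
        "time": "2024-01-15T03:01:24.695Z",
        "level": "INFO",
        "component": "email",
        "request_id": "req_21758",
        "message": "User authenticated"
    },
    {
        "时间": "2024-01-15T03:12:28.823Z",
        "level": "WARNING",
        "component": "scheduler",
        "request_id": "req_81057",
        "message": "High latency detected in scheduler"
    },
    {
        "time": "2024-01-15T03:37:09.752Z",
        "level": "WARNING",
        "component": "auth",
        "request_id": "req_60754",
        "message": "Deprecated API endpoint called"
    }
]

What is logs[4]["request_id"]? "req_81057"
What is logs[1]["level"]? "INFO"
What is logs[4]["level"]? "WARNING"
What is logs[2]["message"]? "User authenticated"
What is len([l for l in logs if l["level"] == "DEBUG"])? 0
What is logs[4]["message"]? "High latency detected in scheduler"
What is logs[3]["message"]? "User authenticated"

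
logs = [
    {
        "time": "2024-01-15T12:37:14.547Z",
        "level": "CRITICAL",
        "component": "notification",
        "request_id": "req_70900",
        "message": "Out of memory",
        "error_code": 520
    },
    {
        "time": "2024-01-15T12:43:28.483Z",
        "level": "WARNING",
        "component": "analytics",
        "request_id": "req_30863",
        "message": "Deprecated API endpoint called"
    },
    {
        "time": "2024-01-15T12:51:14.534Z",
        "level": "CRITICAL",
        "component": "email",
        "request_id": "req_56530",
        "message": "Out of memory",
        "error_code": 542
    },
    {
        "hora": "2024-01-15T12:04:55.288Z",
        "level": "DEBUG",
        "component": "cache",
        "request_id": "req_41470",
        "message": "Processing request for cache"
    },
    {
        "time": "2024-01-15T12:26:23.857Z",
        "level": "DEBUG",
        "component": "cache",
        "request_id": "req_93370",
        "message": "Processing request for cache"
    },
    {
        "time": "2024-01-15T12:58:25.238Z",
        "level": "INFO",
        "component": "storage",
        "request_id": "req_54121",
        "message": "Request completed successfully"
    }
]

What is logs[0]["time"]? "2024-01-15T12:37:14.547Z"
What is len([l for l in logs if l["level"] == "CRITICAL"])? 2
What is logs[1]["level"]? "WARNING"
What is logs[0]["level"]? "CRITICAL"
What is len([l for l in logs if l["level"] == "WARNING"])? 1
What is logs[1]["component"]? "analytics"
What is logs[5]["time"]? "2024-01-15T12:58:25.238Z"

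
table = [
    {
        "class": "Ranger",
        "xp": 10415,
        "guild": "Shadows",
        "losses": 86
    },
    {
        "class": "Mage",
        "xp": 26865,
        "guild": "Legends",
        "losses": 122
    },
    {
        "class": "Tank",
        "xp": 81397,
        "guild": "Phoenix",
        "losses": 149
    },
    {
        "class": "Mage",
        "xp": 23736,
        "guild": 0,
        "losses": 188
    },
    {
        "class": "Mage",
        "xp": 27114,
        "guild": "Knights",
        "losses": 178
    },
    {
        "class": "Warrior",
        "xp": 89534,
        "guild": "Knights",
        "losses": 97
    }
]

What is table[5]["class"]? "Warrior"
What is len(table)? 6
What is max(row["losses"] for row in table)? 188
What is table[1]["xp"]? 26865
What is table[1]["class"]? "Mage"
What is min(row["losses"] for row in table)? 86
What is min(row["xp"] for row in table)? 10415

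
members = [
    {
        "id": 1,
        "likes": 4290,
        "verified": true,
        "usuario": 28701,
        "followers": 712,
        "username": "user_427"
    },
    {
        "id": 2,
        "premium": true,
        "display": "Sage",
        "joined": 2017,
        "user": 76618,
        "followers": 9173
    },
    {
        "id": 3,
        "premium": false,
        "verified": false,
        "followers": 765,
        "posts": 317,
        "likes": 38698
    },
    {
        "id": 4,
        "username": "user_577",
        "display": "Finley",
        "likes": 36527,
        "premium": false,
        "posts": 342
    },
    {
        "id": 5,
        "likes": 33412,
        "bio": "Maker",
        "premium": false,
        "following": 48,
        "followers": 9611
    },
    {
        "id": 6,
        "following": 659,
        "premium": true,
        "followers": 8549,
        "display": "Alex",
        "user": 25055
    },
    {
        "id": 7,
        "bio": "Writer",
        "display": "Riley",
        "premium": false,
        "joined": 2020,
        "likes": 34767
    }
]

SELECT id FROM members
[1, 2, 3, 4, 5, 6, 7]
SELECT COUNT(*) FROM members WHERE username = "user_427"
1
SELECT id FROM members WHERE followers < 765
[1]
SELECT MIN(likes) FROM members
4290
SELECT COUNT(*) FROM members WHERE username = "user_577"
1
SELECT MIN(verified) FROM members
False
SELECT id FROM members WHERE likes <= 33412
[1, 5]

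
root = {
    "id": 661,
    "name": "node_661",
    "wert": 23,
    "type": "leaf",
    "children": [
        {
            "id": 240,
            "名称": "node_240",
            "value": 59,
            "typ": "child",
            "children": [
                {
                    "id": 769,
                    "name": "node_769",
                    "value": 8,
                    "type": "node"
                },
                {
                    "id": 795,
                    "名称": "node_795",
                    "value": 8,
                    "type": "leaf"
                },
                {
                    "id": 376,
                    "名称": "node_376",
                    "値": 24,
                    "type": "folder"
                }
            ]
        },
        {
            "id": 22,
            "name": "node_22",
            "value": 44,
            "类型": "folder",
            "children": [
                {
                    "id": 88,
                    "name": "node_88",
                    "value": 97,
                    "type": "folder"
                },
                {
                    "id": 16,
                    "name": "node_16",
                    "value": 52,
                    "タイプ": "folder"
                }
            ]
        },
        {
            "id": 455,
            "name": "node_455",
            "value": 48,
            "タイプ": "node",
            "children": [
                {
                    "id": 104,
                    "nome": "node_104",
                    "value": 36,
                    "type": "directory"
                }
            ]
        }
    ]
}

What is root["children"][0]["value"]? 59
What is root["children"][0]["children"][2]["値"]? 24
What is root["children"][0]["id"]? 240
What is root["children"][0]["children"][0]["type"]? "node"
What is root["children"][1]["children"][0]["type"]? "folder"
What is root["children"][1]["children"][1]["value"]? 52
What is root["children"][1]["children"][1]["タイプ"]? "folder"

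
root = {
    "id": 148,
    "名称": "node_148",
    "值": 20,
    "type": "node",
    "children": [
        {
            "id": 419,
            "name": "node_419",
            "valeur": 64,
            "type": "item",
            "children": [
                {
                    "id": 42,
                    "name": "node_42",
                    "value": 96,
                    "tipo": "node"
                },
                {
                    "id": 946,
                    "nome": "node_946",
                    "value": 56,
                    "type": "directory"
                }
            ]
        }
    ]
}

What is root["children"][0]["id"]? 419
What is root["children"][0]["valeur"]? 64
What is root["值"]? 20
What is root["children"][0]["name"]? "node_419"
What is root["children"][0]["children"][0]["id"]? 42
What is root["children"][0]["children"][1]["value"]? 56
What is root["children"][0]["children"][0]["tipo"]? "node"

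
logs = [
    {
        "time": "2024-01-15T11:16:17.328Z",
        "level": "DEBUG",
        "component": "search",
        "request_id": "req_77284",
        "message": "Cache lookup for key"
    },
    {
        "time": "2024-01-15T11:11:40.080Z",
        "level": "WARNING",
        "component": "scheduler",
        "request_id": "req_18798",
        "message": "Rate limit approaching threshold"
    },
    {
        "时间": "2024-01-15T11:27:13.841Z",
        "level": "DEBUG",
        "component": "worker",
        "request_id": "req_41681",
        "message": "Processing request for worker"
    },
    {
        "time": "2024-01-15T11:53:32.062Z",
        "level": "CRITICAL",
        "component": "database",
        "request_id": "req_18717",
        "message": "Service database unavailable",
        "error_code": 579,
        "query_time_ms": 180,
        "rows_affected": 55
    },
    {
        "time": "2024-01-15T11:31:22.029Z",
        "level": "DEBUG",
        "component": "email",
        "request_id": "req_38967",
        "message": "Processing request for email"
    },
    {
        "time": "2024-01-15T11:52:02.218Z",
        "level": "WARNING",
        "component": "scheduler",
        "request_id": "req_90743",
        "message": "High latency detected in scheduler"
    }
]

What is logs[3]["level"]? "CRITICAL"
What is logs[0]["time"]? "2024-01-15T11:16:17.328Z"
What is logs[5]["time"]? "2024-01-15T11:52:02.218Z"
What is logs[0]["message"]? "Cache lookup for key"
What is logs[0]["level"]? "DEBUG"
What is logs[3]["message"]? "Service database unavailable"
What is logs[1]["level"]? "WARNING"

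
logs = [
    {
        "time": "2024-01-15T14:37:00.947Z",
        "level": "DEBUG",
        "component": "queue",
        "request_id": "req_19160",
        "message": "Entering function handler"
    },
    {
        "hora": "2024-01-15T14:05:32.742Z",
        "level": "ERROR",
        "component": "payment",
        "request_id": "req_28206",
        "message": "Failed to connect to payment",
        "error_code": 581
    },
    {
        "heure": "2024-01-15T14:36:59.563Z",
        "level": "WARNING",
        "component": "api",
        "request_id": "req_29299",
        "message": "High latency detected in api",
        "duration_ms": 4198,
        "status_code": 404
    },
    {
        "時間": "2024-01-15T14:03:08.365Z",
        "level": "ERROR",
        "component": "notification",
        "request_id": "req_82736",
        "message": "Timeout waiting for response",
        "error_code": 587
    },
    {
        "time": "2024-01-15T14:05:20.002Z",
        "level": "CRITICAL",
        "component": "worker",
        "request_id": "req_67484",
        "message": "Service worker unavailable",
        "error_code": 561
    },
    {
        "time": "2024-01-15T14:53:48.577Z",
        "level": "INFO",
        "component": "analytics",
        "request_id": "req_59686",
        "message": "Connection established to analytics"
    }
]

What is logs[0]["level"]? "DEBUG"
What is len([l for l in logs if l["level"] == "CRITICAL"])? 1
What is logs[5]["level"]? "INFO"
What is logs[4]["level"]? "CRITICAL"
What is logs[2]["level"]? "WARNING"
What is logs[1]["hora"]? "2024-01-15T14:05:32.742Z"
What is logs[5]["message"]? "Connection established to analytics"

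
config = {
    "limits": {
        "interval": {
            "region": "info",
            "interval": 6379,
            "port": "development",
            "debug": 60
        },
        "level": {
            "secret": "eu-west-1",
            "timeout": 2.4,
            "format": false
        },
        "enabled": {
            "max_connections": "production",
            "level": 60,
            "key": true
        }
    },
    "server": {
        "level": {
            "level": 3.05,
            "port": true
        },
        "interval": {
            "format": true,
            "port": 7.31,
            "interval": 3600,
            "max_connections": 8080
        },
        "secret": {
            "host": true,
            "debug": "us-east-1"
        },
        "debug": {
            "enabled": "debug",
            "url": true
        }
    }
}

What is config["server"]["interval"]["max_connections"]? 8080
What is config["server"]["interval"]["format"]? True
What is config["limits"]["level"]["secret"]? "eu-west-1"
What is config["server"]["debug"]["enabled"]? "debug"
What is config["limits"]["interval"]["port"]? "development"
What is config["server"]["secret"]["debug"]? "us-east-1"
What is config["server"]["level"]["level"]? 3.05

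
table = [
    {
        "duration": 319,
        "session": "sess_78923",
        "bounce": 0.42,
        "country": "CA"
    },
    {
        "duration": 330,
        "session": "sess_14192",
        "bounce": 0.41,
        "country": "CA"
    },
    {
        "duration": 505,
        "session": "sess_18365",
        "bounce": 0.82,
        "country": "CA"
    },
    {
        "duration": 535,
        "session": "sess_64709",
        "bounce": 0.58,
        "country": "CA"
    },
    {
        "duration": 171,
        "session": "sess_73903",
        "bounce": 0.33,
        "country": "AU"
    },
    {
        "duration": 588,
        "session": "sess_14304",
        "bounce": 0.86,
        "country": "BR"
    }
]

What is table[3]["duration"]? 535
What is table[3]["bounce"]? 0.58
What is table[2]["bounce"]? 0.82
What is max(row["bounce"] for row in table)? 0.86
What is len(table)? 6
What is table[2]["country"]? "CA"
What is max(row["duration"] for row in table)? 588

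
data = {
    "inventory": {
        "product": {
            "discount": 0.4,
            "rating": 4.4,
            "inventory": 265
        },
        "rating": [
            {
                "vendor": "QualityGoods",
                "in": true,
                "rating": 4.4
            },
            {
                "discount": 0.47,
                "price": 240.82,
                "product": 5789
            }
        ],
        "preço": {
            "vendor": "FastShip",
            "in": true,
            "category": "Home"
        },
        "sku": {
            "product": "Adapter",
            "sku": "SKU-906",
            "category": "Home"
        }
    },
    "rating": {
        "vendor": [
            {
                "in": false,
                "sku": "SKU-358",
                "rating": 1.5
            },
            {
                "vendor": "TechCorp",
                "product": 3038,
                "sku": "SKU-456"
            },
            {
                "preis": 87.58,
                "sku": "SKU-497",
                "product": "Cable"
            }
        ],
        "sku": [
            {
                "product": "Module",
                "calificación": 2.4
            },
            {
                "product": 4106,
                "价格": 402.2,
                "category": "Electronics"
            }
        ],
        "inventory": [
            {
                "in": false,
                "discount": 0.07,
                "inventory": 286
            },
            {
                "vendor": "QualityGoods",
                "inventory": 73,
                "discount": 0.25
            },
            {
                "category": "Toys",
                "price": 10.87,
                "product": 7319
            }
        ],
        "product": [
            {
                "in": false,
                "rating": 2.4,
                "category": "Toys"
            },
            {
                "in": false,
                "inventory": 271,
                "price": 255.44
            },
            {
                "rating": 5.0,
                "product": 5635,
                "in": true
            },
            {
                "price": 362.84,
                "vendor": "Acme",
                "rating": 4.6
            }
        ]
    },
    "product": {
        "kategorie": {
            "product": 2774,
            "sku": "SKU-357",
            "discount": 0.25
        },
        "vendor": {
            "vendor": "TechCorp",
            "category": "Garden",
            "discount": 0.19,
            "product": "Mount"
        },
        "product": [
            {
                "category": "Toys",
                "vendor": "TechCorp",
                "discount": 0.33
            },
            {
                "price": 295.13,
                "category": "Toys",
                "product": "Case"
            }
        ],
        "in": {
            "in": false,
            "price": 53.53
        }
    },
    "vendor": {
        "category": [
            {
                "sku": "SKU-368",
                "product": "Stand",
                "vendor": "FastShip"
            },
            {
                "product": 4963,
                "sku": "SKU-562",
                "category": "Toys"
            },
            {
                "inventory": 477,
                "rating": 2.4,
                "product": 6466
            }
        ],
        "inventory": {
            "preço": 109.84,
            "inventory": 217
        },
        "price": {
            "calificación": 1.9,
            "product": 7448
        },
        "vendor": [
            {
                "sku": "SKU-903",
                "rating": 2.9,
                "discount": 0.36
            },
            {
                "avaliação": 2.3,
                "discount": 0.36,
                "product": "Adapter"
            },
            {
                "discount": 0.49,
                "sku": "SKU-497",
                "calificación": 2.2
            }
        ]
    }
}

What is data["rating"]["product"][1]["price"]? 255.44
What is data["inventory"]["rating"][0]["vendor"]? "QualityGoods"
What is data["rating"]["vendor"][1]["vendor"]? "TechCorp"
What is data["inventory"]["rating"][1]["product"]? 5789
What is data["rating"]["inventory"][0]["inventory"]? 286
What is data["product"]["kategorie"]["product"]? 2774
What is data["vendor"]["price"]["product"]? 7448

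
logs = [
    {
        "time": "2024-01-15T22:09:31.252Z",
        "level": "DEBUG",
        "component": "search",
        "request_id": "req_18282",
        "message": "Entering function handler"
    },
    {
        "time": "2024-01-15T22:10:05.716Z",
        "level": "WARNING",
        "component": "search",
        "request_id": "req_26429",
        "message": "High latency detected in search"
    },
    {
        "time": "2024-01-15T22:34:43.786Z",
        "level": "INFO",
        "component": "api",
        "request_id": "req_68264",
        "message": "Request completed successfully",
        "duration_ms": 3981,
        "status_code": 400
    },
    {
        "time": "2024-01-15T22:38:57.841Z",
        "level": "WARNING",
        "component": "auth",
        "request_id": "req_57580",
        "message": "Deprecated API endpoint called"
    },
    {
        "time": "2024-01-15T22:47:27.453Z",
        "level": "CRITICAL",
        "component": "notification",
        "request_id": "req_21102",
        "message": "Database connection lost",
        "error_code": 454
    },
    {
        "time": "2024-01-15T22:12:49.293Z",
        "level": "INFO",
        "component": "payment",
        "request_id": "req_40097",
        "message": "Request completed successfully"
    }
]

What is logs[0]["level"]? "DEBUG"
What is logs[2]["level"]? "INFO"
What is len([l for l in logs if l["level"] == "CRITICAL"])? 1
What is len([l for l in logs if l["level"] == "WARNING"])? 2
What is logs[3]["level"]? "WARNING"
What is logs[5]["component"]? "payment"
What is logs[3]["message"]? "Deprecated API endpoint called"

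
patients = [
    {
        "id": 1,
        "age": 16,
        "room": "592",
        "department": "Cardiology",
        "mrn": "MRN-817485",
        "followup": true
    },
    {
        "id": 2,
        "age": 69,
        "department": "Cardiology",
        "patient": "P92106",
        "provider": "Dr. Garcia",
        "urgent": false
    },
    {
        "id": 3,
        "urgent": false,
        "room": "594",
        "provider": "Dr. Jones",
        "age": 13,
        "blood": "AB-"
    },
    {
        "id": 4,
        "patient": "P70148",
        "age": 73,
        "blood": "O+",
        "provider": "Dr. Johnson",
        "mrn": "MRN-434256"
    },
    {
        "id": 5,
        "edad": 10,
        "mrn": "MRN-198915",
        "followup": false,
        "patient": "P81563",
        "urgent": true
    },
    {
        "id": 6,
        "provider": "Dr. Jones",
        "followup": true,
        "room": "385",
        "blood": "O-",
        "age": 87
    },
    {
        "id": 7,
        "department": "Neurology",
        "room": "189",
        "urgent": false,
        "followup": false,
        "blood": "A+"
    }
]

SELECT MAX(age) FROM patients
87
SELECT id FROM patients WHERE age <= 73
[1, 2, 3, 4]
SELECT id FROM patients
[1, 2, 3, 4, 5, 6, 7]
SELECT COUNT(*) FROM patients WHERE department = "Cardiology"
2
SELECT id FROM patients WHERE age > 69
[4, 6]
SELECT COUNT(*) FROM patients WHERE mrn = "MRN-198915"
1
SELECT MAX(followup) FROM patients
True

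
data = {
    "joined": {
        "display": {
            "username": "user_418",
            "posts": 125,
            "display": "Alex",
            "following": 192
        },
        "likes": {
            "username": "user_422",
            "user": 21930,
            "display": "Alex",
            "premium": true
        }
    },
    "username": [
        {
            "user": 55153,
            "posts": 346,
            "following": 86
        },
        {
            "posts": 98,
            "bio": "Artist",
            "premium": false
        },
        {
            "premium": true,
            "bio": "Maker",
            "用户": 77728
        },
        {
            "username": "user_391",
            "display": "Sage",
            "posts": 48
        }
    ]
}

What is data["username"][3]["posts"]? 48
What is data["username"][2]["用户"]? 77728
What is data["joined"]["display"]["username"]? "user_418"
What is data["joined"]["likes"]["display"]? "Alex"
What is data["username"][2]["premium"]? True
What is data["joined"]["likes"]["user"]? 21930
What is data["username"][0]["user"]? 55153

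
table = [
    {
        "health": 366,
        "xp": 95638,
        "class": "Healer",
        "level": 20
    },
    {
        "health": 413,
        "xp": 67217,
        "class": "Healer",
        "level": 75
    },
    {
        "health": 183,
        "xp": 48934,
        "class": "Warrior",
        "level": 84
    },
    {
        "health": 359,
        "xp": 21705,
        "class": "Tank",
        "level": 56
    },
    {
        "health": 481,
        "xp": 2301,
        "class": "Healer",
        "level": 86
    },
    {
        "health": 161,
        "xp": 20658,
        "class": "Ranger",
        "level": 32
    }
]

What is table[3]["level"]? 56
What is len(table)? 6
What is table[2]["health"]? 183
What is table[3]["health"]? 359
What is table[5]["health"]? 161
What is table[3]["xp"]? 21705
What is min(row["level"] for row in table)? 20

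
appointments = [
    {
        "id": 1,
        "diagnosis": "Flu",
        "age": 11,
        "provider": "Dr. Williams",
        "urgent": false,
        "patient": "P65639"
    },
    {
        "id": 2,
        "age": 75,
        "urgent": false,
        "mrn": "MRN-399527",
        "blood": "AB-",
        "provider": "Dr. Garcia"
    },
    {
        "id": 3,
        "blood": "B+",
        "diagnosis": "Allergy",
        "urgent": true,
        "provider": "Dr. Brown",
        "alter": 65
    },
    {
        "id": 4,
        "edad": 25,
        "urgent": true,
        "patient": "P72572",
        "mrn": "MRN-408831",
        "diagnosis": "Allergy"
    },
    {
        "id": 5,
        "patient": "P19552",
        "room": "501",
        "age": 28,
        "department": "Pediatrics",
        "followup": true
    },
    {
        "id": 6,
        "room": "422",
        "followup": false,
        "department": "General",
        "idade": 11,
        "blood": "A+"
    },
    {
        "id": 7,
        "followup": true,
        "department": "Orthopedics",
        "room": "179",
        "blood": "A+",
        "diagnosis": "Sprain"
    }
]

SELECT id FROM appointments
[1, 2, 3, 4, 5, 6, 7]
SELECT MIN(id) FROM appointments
1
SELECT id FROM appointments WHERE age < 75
[1, 5]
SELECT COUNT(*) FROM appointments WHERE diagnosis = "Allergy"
2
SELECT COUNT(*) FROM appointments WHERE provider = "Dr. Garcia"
1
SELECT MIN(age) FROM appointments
11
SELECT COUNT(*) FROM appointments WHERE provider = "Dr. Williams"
1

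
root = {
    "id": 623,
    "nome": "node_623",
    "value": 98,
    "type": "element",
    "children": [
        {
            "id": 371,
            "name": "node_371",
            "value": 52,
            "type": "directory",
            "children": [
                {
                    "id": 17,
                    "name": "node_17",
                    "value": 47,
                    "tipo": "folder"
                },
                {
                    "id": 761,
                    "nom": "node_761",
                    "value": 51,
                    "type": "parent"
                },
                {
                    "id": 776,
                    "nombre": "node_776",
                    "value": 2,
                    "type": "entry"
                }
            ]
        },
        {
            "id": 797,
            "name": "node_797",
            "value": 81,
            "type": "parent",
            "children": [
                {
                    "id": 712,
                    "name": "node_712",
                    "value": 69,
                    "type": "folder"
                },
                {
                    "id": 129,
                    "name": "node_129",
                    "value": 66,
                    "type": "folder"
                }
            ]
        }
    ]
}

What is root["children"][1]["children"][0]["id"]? 712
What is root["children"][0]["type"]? "directory"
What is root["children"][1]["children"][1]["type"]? "folder"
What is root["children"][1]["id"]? 797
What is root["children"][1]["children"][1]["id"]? 129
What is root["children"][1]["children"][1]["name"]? "node_129"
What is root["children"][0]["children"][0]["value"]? 47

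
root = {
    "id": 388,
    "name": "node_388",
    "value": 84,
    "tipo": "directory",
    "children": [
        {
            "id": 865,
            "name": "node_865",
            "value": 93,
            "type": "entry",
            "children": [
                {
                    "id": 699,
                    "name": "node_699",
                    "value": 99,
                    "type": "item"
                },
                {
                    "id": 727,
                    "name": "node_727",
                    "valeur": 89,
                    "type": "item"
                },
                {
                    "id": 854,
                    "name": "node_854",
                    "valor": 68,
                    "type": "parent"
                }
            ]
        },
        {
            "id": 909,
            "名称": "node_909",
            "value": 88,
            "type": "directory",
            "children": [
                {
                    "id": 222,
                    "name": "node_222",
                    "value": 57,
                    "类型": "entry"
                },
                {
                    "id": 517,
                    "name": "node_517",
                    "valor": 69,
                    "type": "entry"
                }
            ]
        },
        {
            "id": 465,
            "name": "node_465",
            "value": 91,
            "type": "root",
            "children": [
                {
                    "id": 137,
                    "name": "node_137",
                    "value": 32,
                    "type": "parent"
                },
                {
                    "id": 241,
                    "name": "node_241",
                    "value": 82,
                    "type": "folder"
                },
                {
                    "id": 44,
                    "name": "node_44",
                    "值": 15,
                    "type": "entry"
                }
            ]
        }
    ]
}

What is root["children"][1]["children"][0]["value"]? 57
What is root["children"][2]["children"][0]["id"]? 137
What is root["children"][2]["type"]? "root"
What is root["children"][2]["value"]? 91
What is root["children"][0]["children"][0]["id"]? 699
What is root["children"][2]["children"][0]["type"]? "parent"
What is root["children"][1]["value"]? 88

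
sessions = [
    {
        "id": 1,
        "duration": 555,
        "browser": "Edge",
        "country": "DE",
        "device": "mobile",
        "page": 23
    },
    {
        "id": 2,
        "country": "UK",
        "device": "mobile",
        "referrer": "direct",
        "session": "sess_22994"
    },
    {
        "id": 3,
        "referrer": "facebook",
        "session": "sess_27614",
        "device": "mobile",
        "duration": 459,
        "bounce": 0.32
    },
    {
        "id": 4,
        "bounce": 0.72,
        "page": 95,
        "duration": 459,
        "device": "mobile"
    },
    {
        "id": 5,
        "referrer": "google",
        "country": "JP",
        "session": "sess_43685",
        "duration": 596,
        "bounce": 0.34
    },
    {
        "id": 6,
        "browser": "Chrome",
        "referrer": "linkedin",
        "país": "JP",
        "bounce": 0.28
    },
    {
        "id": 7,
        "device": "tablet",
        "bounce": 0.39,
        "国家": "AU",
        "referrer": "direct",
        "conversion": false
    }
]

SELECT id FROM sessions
[1, 2, 3, 4, 5, 6, 7]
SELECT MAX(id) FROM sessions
7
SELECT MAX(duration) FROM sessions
596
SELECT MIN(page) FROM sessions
23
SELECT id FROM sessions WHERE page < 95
[1]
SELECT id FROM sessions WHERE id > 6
[7]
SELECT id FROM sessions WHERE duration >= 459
[1, 3, 4, 5]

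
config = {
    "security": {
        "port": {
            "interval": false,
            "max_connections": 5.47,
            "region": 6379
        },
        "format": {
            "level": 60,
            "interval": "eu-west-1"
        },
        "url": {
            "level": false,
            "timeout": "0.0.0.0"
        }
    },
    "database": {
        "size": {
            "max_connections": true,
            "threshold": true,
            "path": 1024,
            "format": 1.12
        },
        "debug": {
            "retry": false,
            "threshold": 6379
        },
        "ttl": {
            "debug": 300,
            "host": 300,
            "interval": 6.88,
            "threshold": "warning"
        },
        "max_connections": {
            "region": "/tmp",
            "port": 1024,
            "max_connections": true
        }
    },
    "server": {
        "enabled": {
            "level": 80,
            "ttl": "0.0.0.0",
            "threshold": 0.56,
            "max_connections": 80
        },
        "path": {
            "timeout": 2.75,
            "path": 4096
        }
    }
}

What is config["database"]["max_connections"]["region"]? "/tmp"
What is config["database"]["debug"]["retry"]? False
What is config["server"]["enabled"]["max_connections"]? 80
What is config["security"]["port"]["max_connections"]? 5.47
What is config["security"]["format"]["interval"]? "eu-west-1"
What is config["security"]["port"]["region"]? 6379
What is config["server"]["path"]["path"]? 4096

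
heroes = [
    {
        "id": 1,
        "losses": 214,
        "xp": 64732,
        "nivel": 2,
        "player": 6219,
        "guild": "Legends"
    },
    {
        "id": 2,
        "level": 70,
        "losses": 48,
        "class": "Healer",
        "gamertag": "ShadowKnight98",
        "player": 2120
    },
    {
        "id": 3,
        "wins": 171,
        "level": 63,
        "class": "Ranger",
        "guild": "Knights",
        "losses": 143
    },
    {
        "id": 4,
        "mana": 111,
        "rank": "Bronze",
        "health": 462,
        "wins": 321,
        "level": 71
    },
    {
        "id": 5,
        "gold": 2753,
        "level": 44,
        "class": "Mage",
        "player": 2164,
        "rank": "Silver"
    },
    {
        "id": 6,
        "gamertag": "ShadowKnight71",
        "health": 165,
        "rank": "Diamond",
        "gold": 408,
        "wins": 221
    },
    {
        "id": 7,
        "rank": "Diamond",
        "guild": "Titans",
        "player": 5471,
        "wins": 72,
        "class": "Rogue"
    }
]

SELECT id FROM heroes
[1, 2, 3, 4, 5, 6, 7]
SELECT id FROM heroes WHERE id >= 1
[1, 2, 3, 4, 5, 6, 7]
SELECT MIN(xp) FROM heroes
64732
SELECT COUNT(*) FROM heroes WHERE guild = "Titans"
1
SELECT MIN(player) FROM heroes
2120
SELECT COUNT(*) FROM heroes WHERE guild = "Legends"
1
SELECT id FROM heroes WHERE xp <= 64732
[1]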